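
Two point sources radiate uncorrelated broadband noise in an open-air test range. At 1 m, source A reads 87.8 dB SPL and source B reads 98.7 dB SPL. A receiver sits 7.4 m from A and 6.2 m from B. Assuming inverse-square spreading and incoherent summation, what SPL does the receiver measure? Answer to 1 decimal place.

At the listener: L_A = 87.8 − 20·log₁₀(7.4) = 70.42 dB; L_B = 98.7 − 20·log₁₀(6.2) = 82.85 dB.
Combined: 10·log₁₀(10^(70.42/10)+10^(82.85/10)) = 83.1 dB SPL.

83.1 dB SPL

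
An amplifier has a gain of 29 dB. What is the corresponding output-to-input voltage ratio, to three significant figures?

28.2

Voltage ratio = 10^(dB/20).
10^(29/20) = 10^(1.450) = 28.2.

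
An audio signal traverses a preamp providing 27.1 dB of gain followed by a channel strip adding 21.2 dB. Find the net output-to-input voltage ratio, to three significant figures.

260

Net gain = 27.1 + 21.2 = 48.3 dB.
Voltage ratio = 10^(48.3/20) = 260.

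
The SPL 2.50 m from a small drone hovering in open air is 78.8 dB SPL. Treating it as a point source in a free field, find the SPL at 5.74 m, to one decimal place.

Free-field point source: level drops by 20·log₁₀ of the distance ratio.
ΔL = −20·log₁₀(5.74/2.50) = -7.22 dB, so L₂ = 78.8 + (-7.22) = 71.6 dB SPL.

71.6 dB SPL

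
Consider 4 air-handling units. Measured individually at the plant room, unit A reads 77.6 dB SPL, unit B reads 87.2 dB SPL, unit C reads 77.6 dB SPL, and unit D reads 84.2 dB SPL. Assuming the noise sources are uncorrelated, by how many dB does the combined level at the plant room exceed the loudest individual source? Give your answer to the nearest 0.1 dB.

2.4 dB

Uncorrelated sources add in intensity (power), not in dB.
L_total = 10·log₁₀(10^(77.6/10) + 10^(87.2/10) + 10^(77.6/10) + 10^(84.2/10)) = 89.56 dB SPL.
Excess over the loudest (87.2 dB): 89.56 − 87.2 = 2.4 dB.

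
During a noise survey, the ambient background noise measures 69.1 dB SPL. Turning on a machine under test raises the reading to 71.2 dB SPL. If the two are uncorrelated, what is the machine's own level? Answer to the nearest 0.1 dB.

67.0 dB SPL

Background correction is a power subtraction:
L_src = 10·log₁₀(10^(71.2/10) − 10^(69.1/10)) = 10·log₁₀(5054000) = 67.0 dB SPL.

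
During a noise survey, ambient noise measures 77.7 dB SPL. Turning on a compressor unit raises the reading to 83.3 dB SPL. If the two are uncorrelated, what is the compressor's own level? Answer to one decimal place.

81.9 dB SPL

Background correction is a power subtraction:
L_src = 10·log₁₀(10^(83.3/10) − 10^(77.7/10)) = 10·log₁₀(154900000) = 81.9 dB SPL.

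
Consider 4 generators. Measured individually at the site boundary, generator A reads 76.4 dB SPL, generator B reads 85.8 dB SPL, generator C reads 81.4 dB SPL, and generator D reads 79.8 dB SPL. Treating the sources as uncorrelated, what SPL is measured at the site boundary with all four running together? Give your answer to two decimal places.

Incoherent sources sum as intensities:
L_total = 10·log₁₀(10^(76.4/10) + 10^(85.8/10) + 10^(81.4/10) + 10^(79.8/10)) = 10·log₁₀(657400000) = 88.18 dB SPL.

88.18 dB SPL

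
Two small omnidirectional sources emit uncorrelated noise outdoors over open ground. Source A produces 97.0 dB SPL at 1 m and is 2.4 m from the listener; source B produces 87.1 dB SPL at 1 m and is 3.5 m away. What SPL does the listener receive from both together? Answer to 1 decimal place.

At the listener: L_A = 97.0 − 20·log₁₀(2.4) = 89.40 dB; L_B = 87.1 − 20·log₁₀(3.5) = 76.22 dB.
Combined: 10·log₁₀(10^(89.40/10)+10^(76.22/10)) = 89.6 dB SPL.

89.6 dB SPL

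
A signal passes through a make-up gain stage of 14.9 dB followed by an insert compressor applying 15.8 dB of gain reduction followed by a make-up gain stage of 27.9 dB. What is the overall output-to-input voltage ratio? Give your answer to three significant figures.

Net gain = 14.9 + (−15.8) + 27.9 = 27.0 dB.
Voltage ratio = 10^(27.0/20) = 22.4.

22.4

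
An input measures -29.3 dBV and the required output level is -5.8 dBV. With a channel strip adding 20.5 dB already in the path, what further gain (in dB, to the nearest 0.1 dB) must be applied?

3.0 dB

The required make-up gain is the shortfall in the dB sum.
G = -5.8 − (-29.3) − 20.5 = 3.0 dB.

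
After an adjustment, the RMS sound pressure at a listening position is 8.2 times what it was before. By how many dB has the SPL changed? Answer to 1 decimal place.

Sound pressure is an amplitude quantity: ΔL = 20·log₁₀(p₂/p₁).
20·log₁₀(8.2) = 18.3 dB.

18.3 dB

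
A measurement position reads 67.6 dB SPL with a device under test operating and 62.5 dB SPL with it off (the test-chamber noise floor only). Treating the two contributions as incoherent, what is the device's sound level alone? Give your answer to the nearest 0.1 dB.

66.0 dB SPL

Subtract intensities: L_src = 10·log₁₀(10^(L_total/10) − 10^(L_bg/10)).
L_src = 10·log₁₀(10^(67.6/10) − 10^(62.5/10)) = 10·log₁₀(3976000) = 66.0 dB SPL.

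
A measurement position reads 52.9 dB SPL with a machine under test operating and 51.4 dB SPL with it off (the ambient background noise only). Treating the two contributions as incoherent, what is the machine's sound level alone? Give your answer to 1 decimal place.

Background correction is a power subtraction:
L_src = 10·log₁₀(10^(52.9/10) − 10^(51.4/10)) = 10·log₁₀(56950) = 47.6 dB SPL.

47.6 dB SPL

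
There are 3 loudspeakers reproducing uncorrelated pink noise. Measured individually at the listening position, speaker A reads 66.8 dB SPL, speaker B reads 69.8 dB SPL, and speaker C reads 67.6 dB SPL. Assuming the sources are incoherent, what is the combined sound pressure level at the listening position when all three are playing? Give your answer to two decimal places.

Add the sources as powers (linear), then convert back to dB:
L_total = 10·log₁₀(10^(66.8/10) + 10^(69.8/10) + 10^(67.6/10)) = 10·log₁₀(20090000) = 73.03 dB SPL.

73.03 dB SPL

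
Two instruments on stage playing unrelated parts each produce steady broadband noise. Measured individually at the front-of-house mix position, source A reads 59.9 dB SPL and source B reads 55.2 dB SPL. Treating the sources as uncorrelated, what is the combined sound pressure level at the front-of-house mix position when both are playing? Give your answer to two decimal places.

61.17 dB SPL

Incoherent sources sum as intensities:
L_total = 10·log₁₀(10^(59.9/10) + 10^(55.2/10)) = 10·log₁₀(1308000) = 61.17 dB SPL.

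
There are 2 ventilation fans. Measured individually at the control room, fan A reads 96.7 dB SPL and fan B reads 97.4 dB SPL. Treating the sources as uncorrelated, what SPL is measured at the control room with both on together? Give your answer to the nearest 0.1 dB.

100.1 dB SPL

Uncorrelated sources add in intensity (power), not in dB.
L_total = 10·log₁₀(10^(96.7/10) + 10^(97.4/10)) = 10·log₁₀(10173000000) = 100.1 dB SPL.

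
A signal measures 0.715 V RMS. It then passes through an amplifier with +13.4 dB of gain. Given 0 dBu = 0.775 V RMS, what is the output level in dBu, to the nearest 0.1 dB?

+12.7 dBu

Input level: 20·log₁₀(0.715/0.775) = -0.70 dBu.
Output: -0.70 + 13.4 = +12.7 dBu.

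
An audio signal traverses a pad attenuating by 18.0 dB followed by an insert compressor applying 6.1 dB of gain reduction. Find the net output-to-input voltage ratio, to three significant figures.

0.0624

Net gain = (−18.0) + (−6.1) = -24.1 dB.
Voltage ratio = 10^(-24.1/20) = 0.0624.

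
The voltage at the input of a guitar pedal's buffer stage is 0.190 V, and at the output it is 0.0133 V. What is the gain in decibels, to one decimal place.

Voltage ratio → dB uses the 20·log₁₀ form:
20·log₁₀(0.0133/0.190) = 20·log₁₀(0.07000) = -23.1 dB.

-23.1 dB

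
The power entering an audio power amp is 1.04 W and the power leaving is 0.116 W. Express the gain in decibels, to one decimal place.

Power ratio → dB uses the 10·log₁₀ form:
10·log₁₀(0.116/1.04) = 10·log₁₀(0.1115) = -9.5 dB.

-9.5 dB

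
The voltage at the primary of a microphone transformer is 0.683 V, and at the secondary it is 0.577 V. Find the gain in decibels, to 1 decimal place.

-1.5 dB

For a voltage ratio, dB = 20·log₁₀(V₂/V₁).
20·log₁₀(0.577/0.683) = 20·log₁₀(0.8448) = -1.5 dB.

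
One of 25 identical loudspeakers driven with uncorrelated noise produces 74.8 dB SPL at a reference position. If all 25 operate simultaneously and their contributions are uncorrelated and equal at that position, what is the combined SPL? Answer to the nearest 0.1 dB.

25 equal incoherent sources raise the level by 10·log₁₀(25) = 13.98 dB.
L_total = 74.8 + 13.98 = 88.8 dB SPL.

88.8 dB SPL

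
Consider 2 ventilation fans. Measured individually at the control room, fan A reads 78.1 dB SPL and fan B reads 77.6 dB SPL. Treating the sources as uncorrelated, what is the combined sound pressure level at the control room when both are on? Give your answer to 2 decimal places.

80.87 dB SPL

Add the sources as powers (linear), then convert back to dB:
L_total = 10·log₁₀(10^(78.1/10) + 10^(77.6/10)) = 10·log₁₀(122100000) = 80.87 dB SPL.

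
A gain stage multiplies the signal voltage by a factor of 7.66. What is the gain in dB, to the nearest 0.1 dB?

For a voltage ratio, dB = 20·log₁₀(V₂/V₁).
20·log₁₀(7.66) = 17.7 dB.

17.7 dB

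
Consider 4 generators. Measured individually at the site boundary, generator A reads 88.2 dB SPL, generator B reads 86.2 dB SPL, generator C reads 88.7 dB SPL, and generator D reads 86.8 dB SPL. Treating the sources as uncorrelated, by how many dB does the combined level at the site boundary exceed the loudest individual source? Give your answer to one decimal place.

Add the sources as powers (linear), then convert back to dB:
L_total = 10·log₁₀(10^(88.2/10) + 10^(86.2/10) + 10^(88.7/10) + 10^(86.8/10)) = 93.61 dB SPL.
Excess over the loudest (88.7 dB): 93.61 − 88.7 = 4.9 dB.

4.9 dB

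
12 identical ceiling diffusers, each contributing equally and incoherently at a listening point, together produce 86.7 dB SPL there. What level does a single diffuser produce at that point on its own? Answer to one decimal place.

12 equal incoherent sources add 10·log₁₀(12) = 10.79 dB over one source.
L_one = 86.7 − 10.79 = 75.9 dB SPL.

75.9 dB SPL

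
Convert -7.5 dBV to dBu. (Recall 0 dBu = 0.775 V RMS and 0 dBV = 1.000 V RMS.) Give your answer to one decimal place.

-5.3 dBu

The offset between the scales is 20·log₁₀(0.775/1.000) = −2.214 dB.
So dBu = -7.5 + 2.214 = -5.3 dBu.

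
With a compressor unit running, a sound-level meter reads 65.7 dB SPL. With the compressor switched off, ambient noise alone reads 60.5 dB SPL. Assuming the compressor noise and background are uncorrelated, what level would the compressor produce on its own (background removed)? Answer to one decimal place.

Remove the background by subtracting linear intensities:
L_src = 10·log₁₀(10^(65.7/10) − 10^(60.5/10)) = 10·log₁₀(2593000) = 64.1 dB SPL.

64.1 dB SPL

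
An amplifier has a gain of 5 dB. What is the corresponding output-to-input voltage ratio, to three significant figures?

Voltage ratio = 10^(dB/20).
10^(5/20) = 10^(0.2500) = 1.78.

1.78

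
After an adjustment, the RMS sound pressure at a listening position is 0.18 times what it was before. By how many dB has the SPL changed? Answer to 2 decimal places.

Sound pressure is an amplitude quantity: ΔL = 20·log₁₀(p₂/p₁).
20·log₁₀(0.18) = -14.89 dB.

-14.89 dB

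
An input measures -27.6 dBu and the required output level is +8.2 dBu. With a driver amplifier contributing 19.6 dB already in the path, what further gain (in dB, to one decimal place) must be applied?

16.2 dB

The required make-up gain is the shortfall in the dB sum.
G = +8.2 − (-27.6) − 19.6 = 16.2 dB.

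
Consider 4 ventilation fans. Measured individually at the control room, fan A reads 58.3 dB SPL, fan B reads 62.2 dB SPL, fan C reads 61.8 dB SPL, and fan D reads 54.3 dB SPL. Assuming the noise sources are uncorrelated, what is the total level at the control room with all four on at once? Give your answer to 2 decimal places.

66.15 dB SPL

Incoherent sources sum as intensities:
L_total = 10·log₁₀(10^(58.3/10) + 10^(62.2/10) + 10^(61.8/10) + 10^(54.3/10)) = 10·log₁₀(4118000) = 66.15 dB SPL.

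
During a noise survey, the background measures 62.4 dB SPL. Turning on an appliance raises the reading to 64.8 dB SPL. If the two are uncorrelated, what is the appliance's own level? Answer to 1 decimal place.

61.1 dB SPL

Subtract intensities: L_src = 10·log₁₀(10^(L_total/10) − 10^(L_bg/10)).
L_src = 10·log₁₀(10^(64.8/10) − 10^(62.4/10)) = 10·log₁₀(1282000) = 61.1 dB SPL.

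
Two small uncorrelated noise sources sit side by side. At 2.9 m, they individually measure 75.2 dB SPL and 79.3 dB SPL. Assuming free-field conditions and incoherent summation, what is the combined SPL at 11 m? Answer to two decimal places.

Combined at 2.9 m: 10·log₁₀(10^(75.2/10)+10^(79.3/10)) = 80.727 dB SPL.
Then apply −20·log₁₀(11/2.9) = -11.580 dB → 69.15 dB SPL.

69.15 dB SPL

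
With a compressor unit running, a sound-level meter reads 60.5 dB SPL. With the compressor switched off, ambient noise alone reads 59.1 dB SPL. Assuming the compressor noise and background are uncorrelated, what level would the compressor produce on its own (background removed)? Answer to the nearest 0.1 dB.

Subtract intensities: L_src = 10·log₁₀(10^(L_total/10) − 10^(L_bg/10)).
L_src = 10·log₁₀(10^(60.5/10) − 10^(59.1/10)) = 10·log₁₀(309200) = 54.9 dB SPL.

54.9 dB SPL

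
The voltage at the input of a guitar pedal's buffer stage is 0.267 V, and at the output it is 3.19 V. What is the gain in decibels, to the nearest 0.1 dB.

Voltage ratio → dB uses the 20·log₁₀ form:
20·log₁₀(3.19/0.267) = 20·log₁₀(11.95) = 21.5 dB.

21.5 dB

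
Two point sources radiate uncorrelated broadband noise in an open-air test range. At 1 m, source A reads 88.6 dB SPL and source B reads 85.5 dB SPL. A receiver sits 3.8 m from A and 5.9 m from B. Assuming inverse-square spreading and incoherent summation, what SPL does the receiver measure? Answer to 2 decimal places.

77.81 dB SPL

At the listener: L_A = 88.6 − 20·log₁₀(3.8) = 77.004 dB; L_B = 85.5 − 20·log₁₀(5.9) = 70.083 dB.
Combined: 10·log₁₀(10^(77.004/10)+10^(70.083/10)) = 77.81 dB SPL.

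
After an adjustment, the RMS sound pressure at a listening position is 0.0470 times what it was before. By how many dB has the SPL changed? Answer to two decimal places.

-26.56 dB

Sound pressure is an amplitude quantity: ΔL = 20·log₁₀(p₂/p₁).
20·log₁₀(0.0470) = -26.56 dB.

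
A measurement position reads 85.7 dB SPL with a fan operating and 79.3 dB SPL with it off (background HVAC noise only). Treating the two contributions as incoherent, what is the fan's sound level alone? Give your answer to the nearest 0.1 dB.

84.6 dB SPL

Remove the background by subtracting linear intensities:
L_src = 10·log₁₀(10^(85.7/10) − 10^(79.3/10)) = 10·log₁₀(286400000) = 84.6 dB SPL.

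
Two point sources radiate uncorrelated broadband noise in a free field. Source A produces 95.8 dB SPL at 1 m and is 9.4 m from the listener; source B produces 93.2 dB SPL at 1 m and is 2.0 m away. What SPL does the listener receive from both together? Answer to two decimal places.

At the listener: L_A = 95.8 − 20·log₁₀(9.4) = 76.337 dB; L_B = 93.2 − 20·log₁₀(2.0) = 87.179 dB.
Combined: 10·log₁₀(10^(76.337/10)+10^(87.179/10)) = 87.52 dB SPL.

87.52 dB SPL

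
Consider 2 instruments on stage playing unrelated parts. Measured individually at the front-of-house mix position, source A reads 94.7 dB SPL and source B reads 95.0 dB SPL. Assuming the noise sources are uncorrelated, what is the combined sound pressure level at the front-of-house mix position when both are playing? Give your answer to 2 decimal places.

Add the sources as powers (linear), then convert back to dB:
L_total = 10·log₁₀(10^(94.7/10) + 10^(95.0/10)) = 10·log₁₀(6113000000) = 97.86 dB SPL.

97.86 dB SPL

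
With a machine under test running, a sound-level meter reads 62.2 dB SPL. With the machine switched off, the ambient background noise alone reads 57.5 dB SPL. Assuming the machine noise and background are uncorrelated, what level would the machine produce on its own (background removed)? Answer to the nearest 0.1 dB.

60.4 dB SPL

Subtract intensities: L_src = 10·log₁₀(10^(L_total/10) − 10^(L_bg/10)).
L_src = 10·log₁₀(10^(62.2/10) − 10^(57.5/10)) = 10·log₁₀(1097000) = 60.4 dB SPL.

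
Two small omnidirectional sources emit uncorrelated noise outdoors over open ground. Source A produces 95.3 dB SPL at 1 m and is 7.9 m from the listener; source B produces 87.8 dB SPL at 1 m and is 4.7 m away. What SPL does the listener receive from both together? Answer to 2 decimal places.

At the listener: L_A = 95.3 − 20·log₁₀(7.9) = 77.347 dB; L_B = 87.8 − 20·log₁₀(4.7) = 74.358 dB.
Combined: 10·log₁₀(10^(77.347/10)+10^(74.358/10)) = 79.12 dB SPL.

79.12 dB SPL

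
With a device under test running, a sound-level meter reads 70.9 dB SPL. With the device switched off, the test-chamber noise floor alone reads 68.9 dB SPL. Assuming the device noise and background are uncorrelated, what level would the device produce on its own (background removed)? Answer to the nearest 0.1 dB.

66.6 dB SPL

Background correction is a power subtraction:
L_src = 10·log₁₀(10^(70.9/10) − 10^(68.9/10)) = 10·log₁₀(4540000) = 66.6 dB SPL.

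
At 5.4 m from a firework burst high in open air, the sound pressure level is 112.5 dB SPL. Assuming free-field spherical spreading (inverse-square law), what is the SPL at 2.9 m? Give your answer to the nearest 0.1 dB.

117.9 dB SPL

Inverse-square spreading gives ΔL = −20·log₁₀(d₂/d₁).
ΔL = −20·log₁₀(2.9/5.4) = 5.40 dB, so L₂ = 112.5 + (5.40) = 117.9 dB SPL.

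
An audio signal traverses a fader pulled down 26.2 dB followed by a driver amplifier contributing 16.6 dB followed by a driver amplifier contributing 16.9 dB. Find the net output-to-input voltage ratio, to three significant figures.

Net gain = (−26.2) + 16.6 + 16.9 = 7.3 dB.
Voltage ratio = 10^(7.3/20) = 2.32.

2.32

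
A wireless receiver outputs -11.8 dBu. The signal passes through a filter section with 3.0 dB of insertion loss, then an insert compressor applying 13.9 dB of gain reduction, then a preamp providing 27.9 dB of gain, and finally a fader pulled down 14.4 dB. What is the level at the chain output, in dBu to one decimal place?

Gain stages sum in dB:
-11.8 − 3.0 − 13.9 + 27.9 − 14.4 = -15.2 dBu.

-15.2 dBu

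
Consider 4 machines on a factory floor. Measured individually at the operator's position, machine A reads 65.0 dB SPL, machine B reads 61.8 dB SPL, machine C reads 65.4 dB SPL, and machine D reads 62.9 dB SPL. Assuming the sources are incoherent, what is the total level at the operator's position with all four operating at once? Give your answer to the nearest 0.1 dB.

70.0 dB SPL

Incoherent sources sum as intensities:
L_total = 10·log₁₀(10^(65.0/10) + 10^(61.8/10) + 10^(65.4/10) + 10^(62.9/10)) = 10·log₁₀(10090000) = 70.0 dB SPL.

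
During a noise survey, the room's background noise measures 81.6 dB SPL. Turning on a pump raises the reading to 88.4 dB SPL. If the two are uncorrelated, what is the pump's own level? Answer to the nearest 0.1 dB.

Subtract intensities: L_src = 10·log₁₀(10^(L_total/10) − 10^(L_bg/10)).
L_src = 10·log₁₀(10^(88.4/10) − 10^(81.6/10)) = 10·log₁₀(547300000) = 87.4 dB SPL.

87.4 dB SPL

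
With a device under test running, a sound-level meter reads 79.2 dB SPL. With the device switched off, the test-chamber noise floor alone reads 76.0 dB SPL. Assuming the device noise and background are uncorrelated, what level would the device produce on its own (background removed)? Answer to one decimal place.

Background correction is a power subtraction:
L_src = 10·log₁₀(10^(79.2/10) − 10^(76.0/10)) = 10·log₁₀(43370000) = 76.4 dB SPL.

76.4 dB SPL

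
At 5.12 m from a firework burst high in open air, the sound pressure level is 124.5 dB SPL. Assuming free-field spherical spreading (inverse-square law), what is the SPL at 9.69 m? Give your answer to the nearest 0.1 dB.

119.0 dB SPL

Free-field point source: level drops by 20·log₁₀ of the distance ratio.
ΔL = −20·log₁₀(9.69/5.12) = -5.54 dB, so L₂ = 124.5 + (-5.54) = 119.0 dB SPL.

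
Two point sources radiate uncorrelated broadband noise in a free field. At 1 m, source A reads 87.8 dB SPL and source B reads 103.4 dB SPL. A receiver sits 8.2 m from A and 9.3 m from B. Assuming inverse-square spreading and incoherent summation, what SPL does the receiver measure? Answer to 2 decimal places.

At the listener: L_A = 87.8 − 20·log₁₀(8.2) = 69.524 dB; L_B = 103.4 − 20·log₁₀(9.3) = 84.030 dB.
Combined: 10·log₁₀(10^(69.524/10)+10^(84.030/10)) = 84.18 dB SPL.

84.18 dB SPL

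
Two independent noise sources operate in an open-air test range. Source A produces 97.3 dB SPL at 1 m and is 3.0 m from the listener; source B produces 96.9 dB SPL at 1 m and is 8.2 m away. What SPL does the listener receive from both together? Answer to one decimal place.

88.3 dB SPL

At the listener: L_A = 97.3 − 20·log₁₀(3.0) = 87.76 dB; L_B = 96.9 − 20·log₁₀(8.2) = 78.62 dB.
Combined: 10·log₁₀(10^(87.76/10)+10^(78.62/10)) = 88.3 dB SPL.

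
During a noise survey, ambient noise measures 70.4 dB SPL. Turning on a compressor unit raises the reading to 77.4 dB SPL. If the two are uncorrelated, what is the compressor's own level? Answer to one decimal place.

Remove the background by subtracting linear intensities:
L_src = 10·log₁₀(10^(77.4/10) − 10^(70.4/10)) = 10·log₁₀(43990000) = 76.4 dB SPL.

76.4 dB SPL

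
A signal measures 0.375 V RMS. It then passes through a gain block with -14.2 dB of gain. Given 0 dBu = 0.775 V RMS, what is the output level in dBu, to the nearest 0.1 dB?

Input level: 20·log₁₀(0.375/0.775) = -6.31 dBu.
Output: -6.31 − 14.2 = -20.5 dBu.

-20.5 dBu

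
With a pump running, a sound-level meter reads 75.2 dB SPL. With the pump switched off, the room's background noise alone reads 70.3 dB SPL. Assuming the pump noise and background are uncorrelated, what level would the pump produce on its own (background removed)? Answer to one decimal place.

Subtract intensities: L_src = 10·log₁₀(10^(L_total/10) − 10^(L_bg/10)).
L_src = 10·log₁₀(10^(75.2/10) − 10^(70.3/10)) = 10·log₁₀(22400000) = 73.5 dB SPL.

73.5 dB SPL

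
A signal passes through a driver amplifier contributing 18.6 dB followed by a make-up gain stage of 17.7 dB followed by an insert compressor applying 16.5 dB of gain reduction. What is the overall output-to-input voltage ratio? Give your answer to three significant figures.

Net gain = 18.6 + 17.7 + (−16.5) = 19.8 dB.
Voltage ratio = 10^(19.8/20) = 9.77.

9.77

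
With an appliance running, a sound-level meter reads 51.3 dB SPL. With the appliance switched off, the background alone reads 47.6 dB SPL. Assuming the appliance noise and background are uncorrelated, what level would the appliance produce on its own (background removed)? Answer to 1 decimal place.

48.9 dB SPL

Remove the background by subtracting linear intensities:
L_src = 10·log₁₀(10^(51.3/10) − 10^(47.6/10)) = 10·log₁₀(77350) = 48.9 dB SPL.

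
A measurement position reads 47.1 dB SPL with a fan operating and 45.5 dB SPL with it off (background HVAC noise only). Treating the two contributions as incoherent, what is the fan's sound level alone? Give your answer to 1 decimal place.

Subtract intensities: L_src = 10·log₁₀(10^(L_total/10) − 10^(L_bg/10)).
L_src = 10·log₁₀(10^(47.1/10) − 10^(45.5/10)) = 10·log₁₀(15800) = 42.0 dB SPL.

42.0 dB SPL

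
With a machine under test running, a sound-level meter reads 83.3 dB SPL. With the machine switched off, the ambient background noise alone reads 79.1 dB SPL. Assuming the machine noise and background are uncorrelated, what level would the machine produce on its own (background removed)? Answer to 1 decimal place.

Remove the background by subtracting linear intensities:
L_src = 10·log₁₀(10^(83.3/10) − 10^(79.1/10)) = 10·log₁₀(132500000) = 81.2 dB SPL.

81.2 dB SPL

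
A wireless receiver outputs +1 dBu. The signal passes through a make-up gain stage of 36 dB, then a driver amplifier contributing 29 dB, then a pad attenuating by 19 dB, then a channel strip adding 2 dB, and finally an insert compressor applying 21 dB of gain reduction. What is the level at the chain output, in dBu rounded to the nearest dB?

Cascaded gains and losses add directly in dB.
+1 + 36 + 29 − 19 + 2 − 21 = +28 dBu.

+28 dBu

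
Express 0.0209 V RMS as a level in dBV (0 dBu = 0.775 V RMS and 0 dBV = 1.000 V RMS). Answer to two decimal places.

dBV = 20·log₁₀(V / 1.000 V).
20·log₁₀(0.0209/1.000) = -33.60 dBV.

-33.60 dBV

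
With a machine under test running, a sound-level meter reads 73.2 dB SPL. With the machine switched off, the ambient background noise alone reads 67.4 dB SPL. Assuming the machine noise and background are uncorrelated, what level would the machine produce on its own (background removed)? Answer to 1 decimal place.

71.9 dB SPL

Subtract intensities: L_src = 10·log₁₀(10^(L_total/10) − 10^(L_bg/10)).
L_src = 10·log₁₀(10^(73.2/10) − 10^(67.4/10)) = 10·log₁₀(15400000) = 71.9 dB SPL.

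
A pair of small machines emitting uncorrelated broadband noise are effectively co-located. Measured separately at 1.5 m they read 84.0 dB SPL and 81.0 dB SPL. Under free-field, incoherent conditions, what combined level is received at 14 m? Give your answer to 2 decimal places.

66.36 dB SPL

Combined at 1.5 m: 10·log₁₀(10^(84.0/10)+10^(81.0/10)) = 85.764 dB SPL.
Then apply −20·log₁₀(14/1.5) = -19.401 dB → 66.36 dB SPL.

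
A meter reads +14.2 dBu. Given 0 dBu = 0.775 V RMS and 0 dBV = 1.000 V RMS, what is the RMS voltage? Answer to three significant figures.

3.97 V

V = 0.775 V × 10^(+14.2/20).
= 0.775 × 5.129 = 3.97 V.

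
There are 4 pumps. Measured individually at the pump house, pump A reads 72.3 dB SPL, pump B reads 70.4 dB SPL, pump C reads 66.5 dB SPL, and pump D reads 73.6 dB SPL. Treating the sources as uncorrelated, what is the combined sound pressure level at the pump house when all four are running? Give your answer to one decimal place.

77.4 dB SPL

Incoherent sources sum as intensities:
L_total = 10·log₁₀(10^(72.3/10) + 10^(70.4/10) + 10^(66.5/10) + 10^(73.6/10)) = 10·log₁₀(55320000) = 77.4 dB SPL.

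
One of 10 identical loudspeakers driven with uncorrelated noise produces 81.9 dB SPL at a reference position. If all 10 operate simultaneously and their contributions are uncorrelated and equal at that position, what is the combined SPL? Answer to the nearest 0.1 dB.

10 equal incoherent sources raise the level by 10·log₁₀(10) = 10.00 dB.
L_total = 81.9 + 10.00 = 91.9 dB SPL.

91.9 dB SPL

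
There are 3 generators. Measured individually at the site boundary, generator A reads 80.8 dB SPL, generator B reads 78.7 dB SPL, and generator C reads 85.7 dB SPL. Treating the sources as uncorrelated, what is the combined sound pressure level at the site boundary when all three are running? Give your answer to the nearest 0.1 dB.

Add the sources as powers (linear), then convert back to dB:
L_total = 10·log₁₀(10^(80.8/10) + 10^(78.7/10) + 10^(85.7/10)) = 10·log₁₀(565900000) = 87.5 dB SPL.

87.5 dB SPL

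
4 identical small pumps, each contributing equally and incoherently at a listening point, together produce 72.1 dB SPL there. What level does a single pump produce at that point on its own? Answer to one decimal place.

4 equal incoherent sources add 10·log₁₀(4) = 6.02 dB over one source.
L_one = 72.1 − 6.02 = 66.1 dB SPL.

66.1 dB SPL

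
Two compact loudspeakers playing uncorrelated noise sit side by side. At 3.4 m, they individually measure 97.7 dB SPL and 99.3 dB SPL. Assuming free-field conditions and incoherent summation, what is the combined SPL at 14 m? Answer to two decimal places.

Combined at 3.4 m: 10·log₁₀(10^(97.7/10)+10^(99.3/10)) = 101.584 dB SPL.
Then apply −20·log₁₀(14/3.4) = -12.293 dB → 89.29 dB SPL.

89.29 dB SPL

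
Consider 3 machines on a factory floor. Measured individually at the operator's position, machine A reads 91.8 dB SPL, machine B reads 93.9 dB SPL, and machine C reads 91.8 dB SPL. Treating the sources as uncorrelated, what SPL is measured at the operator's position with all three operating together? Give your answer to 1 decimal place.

97.4 dB SPL

Uncorrelated sources add in intensity (power), not in dB.
L_total = 10·log₁₀(10^(91.8/10) + 10^(93.9/10) + 10^(91.8/10)) = 10·log₁₀(5482000000) = 97.4 dB SPL.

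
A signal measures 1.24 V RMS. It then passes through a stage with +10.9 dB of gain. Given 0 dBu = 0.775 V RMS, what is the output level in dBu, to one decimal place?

+15.0 dBu

Input level: 20·log₁₀(1.24/0.775) = 4.08 dBu.
Output: 4.08 + 10.9 = +15.0 dBu.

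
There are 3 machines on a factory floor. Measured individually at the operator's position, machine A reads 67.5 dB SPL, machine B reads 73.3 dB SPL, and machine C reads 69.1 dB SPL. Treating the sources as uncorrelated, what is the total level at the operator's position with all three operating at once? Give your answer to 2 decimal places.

75.46 dB SPL

Add the sources as powers (linear), then convert back to dB:
L_total = 10·log₁₀(10^(67.5/10) + 10^(73.3/10) + 10^(69.1/10)) = 10·log₁₀(35130000) = 75.46 dB SPL.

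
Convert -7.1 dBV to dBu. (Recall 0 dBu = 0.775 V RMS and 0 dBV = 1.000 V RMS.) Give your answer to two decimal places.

-4.89 dBu

The offset between the scales is 20·log₁₀(0.775/1.000) = −2.214 dB.
So dBu = -7.1 + 2.214 = -4.89 dBu.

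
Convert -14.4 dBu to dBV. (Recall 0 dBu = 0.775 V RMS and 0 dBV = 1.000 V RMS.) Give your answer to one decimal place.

-16.6 dBV

The offset between the scales is 20·log₁₀(0.775/1.000) = −2.214 dB.
So dBV = -14.4 − 2.214 = -16.6 dBV.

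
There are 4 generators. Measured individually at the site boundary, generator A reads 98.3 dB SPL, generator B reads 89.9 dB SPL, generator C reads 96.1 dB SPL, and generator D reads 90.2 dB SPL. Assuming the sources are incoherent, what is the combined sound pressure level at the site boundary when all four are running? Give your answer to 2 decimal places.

Incoherent sources sum as intensities:
L_total = 10·log₁₀(10^(98.3/10) + 10^(89.9/10) + 10^(96.1/10) + 10^(90.2/10)) = 10·log₁₀(12859000000) = 101.09 dB SPL.

101.09 dB SPL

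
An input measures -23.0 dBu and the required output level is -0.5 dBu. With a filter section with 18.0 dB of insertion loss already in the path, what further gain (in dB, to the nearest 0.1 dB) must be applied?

The required make-up gain is the shortfall in the dB sum.
G = -0.5 − (-23.0) + 18.0 = 40.5 dB.

40.5 dB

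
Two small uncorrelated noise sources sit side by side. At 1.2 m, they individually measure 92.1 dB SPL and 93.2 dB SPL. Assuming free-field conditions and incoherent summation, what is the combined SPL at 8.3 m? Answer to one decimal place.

78.9 dB SPL

Combined at 1.2 m: 10·log₁₀(10^(92.1/10)+10^(93.2/10)) = 95.70 dB SPL.
Then apply −20·log₁₀(8.3/1.2) = -16.80 dB → 78.9 dB SPL.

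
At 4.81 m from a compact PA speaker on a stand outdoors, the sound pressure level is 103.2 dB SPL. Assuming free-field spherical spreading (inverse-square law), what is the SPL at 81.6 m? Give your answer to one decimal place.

78.6 dB SPL

For a point source in a free field, ΔL = −20·log₁₀(d₂/d₁).
ΔL = −20·log₁₀(81.6/4.81) = -24.59 dB, so L₂ = 103.2 + (-24.59) = 78.6 dB SPL.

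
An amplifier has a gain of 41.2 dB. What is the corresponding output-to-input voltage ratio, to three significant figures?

115

Voltage ratio = 10^(dB/20).
10^(41.2/20) = 10^(2.060) = 115.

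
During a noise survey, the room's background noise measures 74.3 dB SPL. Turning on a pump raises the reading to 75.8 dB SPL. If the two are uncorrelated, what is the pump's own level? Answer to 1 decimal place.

70.5 dB SPL

Remove the background by subtracting linear intensities:
L_src = 10·log₁₀(10^(75.8/10) − 10^(74.3/10)) = 10·log₁₀(11100000) = 70.5 dB SPL.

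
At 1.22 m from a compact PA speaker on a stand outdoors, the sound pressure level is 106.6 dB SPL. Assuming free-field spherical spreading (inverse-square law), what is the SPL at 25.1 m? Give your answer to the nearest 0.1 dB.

80.3 dB SPL

For a point source in a free field, ΔL = −20·log₁₀(d₂/d₁).
ΔL = −20·log₁₀(25.1/1.22) = -26.27 dB, so L₂ = 106.6 + (-26.27) = 80.3 dB SPL.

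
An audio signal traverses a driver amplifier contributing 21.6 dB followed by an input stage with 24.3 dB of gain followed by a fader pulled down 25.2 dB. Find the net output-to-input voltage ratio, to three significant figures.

Net gain = 21.6 + 24.3 + (−25.2) = 20.7 dB.
Voltage ratio = 10^(20.7/20) = 10.8.

10.8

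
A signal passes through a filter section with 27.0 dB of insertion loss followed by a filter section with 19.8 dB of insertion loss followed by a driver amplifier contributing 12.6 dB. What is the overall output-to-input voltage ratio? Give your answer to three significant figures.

Net gain = (−27.0) + (−19.8) + 12.6 = -34.2 dB.
Voltage ratio = 10^(-34.2/20) = 0.0195.

0.0195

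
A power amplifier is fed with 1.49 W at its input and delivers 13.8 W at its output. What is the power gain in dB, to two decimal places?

For a power ratio, dB = 10·log₁₀(P₂/P₁).
10·log₁₀(13.8/1.49) = 10·log₁₀(9.262) = 9.67 dB.

9.67 dB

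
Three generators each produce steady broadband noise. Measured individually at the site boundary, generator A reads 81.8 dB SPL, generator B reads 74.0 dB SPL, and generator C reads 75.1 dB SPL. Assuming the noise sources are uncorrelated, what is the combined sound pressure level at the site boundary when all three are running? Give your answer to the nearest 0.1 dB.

83.2 dB SPL

Incoherent sources sum as intensities:
L_total = 10·log₁₀(10^(81.8/10) + 10^(74.0/10) + 10^(75.1/10)) = 10·log₁₀(208800000) = 83.2 dB SPL.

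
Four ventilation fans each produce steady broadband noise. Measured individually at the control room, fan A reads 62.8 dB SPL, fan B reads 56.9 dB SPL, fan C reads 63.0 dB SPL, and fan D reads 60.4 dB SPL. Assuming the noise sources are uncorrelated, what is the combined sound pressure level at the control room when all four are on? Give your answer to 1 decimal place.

67.4 dB SPL

Uncorrelated sources add in intensity (power), not in dB.
L_total = 10·log₁₀(10^(62.8/10) + 10^(56.9/10) + 10^(63.0/10) + 10^(60.4/10)) = 10·log₁₀(5487000) = 67.4 dB SPL.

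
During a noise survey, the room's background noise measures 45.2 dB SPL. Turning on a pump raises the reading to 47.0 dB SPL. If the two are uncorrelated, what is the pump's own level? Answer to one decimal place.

Remove the background by subtracting linear intensities:
L_src = 10·log₁₀(10^(47.0/10) − 10^(45.2/10)) = 10·log₁₀(17010) = 42.3 dB SPL.

42.3 dB SPL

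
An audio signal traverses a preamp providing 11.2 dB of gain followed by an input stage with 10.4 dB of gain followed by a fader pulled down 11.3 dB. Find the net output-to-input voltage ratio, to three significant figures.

Net gain = 11.2 + 10.4 + (−11.3) = 10.3 dB.
Voltage ratio = 10^(10.3/20) = 3.27.

3.27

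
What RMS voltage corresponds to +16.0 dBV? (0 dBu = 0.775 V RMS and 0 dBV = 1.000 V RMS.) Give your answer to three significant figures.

V = 1.000 V × 10^(+16.0/20).
= 1.000 × 6.310 = 6.31 V.

6.31 V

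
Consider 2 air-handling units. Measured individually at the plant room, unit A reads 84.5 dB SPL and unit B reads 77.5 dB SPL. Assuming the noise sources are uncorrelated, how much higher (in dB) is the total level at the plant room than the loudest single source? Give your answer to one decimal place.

0.8 dB

Add the sources as powers (linear), then convert back to dB:
L_total = 10·log₁₀(10^(84.5/10) + 10^(77.5/10)) = 85.29 dB SPL.
Excess over the loudest (84.5 dB): 85.29 − 84.5 = 0.8 dB.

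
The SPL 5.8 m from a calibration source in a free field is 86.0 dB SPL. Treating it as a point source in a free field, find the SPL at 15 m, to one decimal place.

77.7 dB SPL

Free-field point source: level drops by 20·log₁₀ of the distance ratio.
ΔL = −20·log₁₀(15/5.8) = -8.25 dB, so L₂ = 86.0 + (-8.25) = 77.7 dB SPL.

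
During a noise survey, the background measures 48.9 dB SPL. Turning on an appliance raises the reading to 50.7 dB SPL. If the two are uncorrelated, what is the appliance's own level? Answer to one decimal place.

Background correction is a power subtraction:
L_src = 10·log₁₀(10^(50.7/10) − 10^(48.9/10)) = 10·log₁₀(39870) = 46.0 dB SPL.

46.0 dB SPL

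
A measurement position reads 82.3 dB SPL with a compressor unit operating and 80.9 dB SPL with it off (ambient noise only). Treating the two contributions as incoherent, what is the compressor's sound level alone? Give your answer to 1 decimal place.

76.7 dB SPL

Background correction is a power subtraction:
L_src = 10·log₁₀(10^(82.3/10) − 10^(80.9/10)) = 10·log₁₀(46800000) = 76.7 dB SPL.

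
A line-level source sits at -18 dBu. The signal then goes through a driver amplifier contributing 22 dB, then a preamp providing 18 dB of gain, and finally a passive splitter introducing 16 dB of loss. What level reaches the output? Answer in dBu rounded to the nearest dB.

+6 dBu

Cascaded gains and losses add directly in dB.
-18 + 22 + 18 − 16 = +6 dBu.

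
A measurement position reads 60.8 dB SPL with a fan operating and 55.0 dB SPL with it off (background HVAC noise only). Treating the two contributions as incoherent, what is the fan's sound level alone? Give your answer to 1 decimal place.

Background correction is a power subtraction:
L_src = 10·log₁₀(10^(60.8/10) − 10^(55.0/10)) = 10·log₁₀(886000) = 59.5 dB SPL.

59.5 dB SPL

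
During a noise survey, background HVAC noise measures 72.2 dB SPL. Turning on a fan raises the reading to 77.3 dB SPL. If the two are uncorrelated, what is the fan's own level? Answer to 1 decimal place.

Background correction is a power subtraction:
L_src = 10·log₁₀(10^(77.3/10) − 10^(72.2/10)) = 10·log₁₀(37110000) = 75.7 dB SPL.

75.7 dB SPL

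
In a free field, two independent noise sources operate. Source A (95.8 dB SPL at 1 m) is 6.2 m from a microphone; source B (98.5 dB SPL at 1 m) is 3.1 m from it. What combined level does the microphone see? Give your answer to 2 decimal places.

89.22 dB SPL

At the listener: L_A = 95.8 − 20·log₁₀(6.2) = 79.952 dB; L_B = 98.5 − 20·log₁₀(3.1) = 88.673 dB.
Combined: 10·log₁₀(10^(79.952/10)+10^(88.673/10)) = 89.22 dB SPL.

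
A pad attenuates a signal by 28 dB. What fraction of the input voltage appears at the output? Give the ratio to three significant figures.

0.0398

Voltage ratio = 10^(dB/20).
10^(-28/20) = 10^(-1.400) = 0.0398.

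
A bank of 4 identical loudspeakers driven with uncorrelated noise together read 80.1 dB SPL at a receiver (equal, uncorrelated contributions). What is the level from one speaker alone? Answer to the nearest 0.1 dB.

74.1 dB SPL

4 equal incoherent sources add 10·log₁₀(4) = 6.02 dB over one source.
L_one = 80.1 − 6.02 = 74.1 dB SPL.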